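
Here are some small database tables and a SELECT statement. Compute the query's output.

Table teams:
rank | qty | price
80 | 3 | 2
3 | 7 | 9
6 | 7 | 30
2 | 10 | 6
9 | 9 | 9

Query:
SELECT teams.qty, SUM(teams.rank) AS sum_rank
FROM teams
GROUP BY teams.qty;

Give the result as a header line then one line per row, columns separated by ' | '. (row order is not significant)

== RESULT ==
teams.qty | sum_rank
3 | 80
7 | 9
10 | 2
9 | 9

Derivation:
After GROUP BY (4 rows):
teams.qty | sum_rank
3 | 80
7 | 9
10 | 2
9 | 9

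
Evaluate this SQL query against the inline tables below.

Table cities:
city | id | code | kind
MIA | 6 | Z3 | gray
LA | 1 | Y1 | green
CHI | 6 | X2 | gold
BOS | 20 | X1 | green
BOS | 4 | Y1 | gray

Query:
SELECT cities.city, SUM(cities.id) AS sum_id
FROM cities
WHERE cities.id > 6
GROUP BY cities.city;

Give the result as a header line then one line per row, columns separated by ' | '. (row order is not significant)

== RESULT ==
cities.city | sum_id
BOS | 20

Derivation:
After WHERE (1 rows):
cities.city | cities.id | cities.code | cities.kind
BOS | 20 | X1 | green
After GROUP BY (1 rows):
cities.city | sum_id
BOS | 20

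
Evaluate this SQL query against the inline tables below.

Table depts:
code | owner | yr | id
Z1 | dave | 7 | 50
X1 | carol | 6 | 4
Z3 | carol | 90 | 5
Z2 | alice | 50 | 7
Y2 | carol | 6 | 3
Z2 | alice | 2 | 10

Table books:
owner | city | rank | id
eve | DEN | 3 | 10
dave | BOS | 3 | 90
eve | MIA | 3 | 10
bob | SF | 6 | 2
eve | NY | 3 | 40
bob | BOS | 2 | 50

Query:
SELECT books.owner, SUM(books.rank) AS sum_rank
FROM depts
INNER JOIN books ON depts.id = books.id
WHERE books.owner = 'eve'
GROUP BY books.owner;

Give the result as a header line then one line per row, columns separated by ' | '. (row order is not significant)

After JOIN books (3 rows):
depts.code | depts.owner | depts.yr | depts.id | books.owner | books.city | books.rank | books.id
Z1 | dave | 7 | 50 | bob | BOS | 2 | 50
Z2 | alice | 2 | 10 | eve | DEN | 3 | 10
Z2 | alice | 2 | 10 | eve | MIA | 3 | 10
After WHERE (2 rows):
depts.code | depts.owner | depts.yr | depts.id | books.owner | books.city | books.rank | books.id
Z2 | alice | 2 | 10 | eve | DEN | 3 | 10
Z2 | alice | 2 | 10 | eve | MIA | 3 | 10
After GROUP BY (1 rows):
books.owner | sum_rank
eve | 6

== RESULT ==
books.owner | sum_rank
eve | 6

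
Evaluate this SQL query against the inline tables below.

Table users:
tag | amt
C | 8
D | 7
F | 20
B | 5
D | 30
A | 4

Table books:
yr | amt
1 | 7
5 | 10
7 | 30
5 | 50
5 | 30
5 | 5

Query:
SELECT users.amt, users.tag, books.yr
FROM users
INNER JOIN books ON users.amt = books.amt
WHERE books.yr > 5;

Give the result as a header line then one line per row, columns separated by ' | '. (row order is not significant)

== RESULT ==
users.amt | users.tag | books.yr
30 | D | 7

Derivation:
After JOIN books (4 rows):
users.tag | users.amt | books.yr | books.amt
D | 7 | 1 | 7
B | 5 | 5 | 5
D | 30 | 7 | 30
D | 30 | 5 | 30
After WHERE (1 rows):
users.tag | users.amt | books.yr | books.amt
D | 30 | 7 | 30
After SELECT (1 rows):
users.amt | users.tag | books.yr
30 | D | 7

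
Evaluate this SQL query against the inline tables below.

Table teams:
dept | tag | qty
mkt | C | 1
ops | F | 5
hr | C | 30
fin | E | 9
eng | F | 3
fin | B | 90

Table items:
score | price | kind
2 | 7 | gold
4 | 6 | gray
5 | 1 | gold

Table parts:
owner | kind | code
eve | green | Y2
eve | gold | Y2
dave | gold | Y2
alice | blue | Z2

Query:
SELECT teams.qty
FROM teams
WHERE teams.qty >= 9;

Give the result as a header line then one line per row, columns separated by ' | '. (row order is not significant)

After WHERE (3 rows):
teams.dept | teams.tag | teams.qty
hr | C | 30
fin | E | 9
fin | B | 90
After SELECT (3 rows):
teams.qty
30
9
90

== RESULT ==
teams.qty
30
9
90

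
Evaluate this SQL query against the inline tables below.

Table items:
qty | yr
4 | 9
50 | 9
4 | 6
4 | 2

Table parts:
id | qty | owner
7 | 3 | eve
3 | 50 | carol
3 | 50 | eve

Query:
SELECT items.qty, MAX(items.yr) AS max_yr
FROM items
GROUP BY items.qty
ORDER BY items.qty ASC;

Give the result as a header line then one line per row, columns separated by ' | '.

After GROUP BY (2 rows):
items.qty | max_yr
4 | 9
50 | 9
After ORDER BY (2 rows):
items.qty | max_yr
4 | 9
50 | 9

== RESULT ==
items.qty | max_yr
4 | 9
50 | 9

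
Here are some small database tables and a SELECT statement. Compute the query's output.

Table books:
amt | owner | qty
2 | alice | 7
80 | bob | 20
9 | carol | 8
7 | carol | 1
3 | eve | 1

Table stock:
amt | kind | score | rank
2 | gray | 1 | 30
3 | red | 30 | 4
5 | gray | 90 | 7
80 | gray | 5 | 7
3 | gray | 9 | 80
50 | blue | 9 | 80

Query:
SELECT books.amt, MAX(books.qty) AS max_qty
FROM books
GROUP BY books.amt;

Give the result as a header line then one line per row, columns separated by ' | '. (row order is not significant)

== RESULT ==
books.amt | max_qty
2 | 7
80 | 20
9 | 8
7 | 1
3 | 1

Derivation:
After GROUP BY (5 rows):
books.amt | max_qty
2 | 7
80 | 20
9 | 8
7 | 1
3 | 1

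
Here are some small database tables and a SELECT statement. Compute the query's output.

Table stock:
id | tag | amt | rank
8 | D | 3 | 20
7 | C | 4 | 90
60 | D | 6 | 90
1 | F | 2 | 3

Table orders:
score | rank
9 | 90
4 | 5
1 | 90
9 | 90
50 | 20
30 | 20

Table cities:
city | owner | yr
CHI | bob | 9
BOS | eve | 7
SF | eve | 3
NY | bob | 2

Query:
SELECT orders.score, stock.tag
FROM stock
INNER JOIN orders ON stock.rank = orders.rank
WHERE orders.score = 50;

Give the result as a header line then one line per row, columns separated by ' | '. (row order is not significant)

== RESULT ==
orders.score | stock.tag
50 | D

Derivation:
After JOIN orders (8 rows):
stock.id | stock.tag | stock.amt | stock.rank | orders.score | orders.rank
8 | D | 3 | 20 | 50 | 20
8 | D | 3 | 20 | 30 | 20
7 | C | 4 | 90 | 9 | 90
7 | C | 4 | 90 | 1 | 90
7 | C | 4 | 90 | 9 | 90
60 | D | 6 | 90 | 9 | 90
60 | D | 6 | 90 | 1 | 90
60 | D | 6 | 90 | 9 | 90
After WHERE (1 rows):
stock.id | stock.tag | stock.amt | stock.rank | orders.score | orders.rank
8 | D | 3 | 20 | 50 | 20
After SELECT (1 rows):
orders.score | stock.tag
50 | D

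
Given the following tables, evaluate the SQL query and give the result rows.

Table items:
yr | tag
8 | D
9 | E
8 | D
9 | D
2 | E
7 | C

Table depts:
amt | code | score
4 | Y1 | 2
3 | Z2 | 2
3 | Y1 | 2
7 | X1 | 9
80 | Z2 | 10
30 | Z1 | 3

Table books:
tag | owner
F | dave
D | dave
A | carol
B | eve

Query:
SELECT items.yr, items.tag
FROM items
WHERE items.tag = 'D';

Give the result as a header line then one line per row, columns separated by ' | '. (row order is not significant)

== RESULT ==
items.yr | items.tag
8 | D
8 | D
9 | D

Derivation:
After WHERE (3 rows):
items.yr | items.tag
8 | D
8 | D
9 | D
After SELECT (3 rows):
items.yr | items.tag
8 | D
8 | D
9 | D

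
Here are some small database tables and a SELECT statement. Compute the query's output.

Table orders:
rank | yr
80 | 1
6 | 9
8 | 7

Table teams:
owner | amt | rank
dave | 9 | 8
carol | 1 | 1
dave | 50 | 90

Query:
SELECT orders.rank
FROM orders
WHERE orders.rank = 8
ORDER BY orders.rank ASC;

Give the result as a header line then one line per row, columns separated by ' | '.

== RESULT ==
orders.rank
8

Derivation:
After WHERE (1 rows):
orders.rank | orders.yr
8 | 7
After SELECT (1 rows):
orders.rank
8
After ORDER BY (1 rows):
orders.rank
8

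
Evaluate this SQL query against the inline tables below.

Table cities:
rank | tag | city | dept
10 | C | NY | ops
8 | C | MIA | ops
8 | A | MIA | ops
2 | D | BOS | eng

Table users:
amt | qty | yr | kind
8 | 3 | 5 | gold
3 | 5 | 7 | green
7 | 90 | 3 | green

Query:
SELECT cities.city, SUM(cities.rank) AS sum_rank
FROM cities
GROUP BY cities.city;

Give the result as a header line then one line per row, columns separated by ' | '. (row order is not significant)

After GROUP BY (3 rows):
cities.city | sum_rank
NY | 10
MIA | 16
BOS | 2

== RESULT ==
cities.city | sum_rank
NY | 10
MIA | 16
BOS | 2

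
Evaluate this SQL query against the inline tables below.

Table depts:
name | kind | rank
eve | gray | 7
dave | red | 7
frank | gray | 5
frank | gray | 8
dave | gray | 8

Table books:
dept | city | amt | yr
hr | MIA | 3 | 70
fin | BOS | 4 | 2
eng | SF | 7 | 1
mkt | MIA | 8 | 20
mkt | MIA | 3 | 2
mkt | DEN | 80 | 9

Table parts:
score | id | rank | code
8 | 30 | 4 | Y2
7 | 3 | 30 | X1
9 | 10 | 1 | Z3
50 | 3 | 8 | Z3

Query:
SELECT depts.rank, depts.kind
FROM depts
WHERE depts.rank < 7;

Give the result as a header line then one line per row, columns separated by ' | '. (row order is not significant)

After WHERE (1 rows):
depts.name | depts.kind | depts.rank
frank | gray | 5
After SELECT (1 rows):
depts.rank | depts.kind
5 | gray

== RESULT ==
depts.rank | depts.kind
5 | gray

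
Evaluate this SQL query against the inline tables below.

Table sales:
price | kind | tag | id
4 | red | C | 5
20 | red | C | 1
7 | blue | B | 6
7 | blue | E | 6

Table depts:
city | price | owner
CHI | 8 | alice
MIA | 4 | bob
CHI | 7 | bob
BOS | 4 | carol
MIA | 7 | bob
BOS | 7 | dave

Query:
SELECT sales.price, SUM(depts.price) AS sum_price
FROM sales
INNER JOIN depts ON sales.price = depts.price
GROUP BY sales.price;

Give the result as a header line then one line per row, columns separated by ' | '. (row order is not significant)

== RESULT ==
sales.price | sum_price
4 | 8
7 | 42

Derivation:
After JOIN depts (8 rows):
sales.price | sales.kind | sales.tag | sales.id | depts.city | depts.price | depts.owner
4 | red | C | 5 | MIA | 4 | bob
4 | red | C | 5 | BOS | 4 | carol
7 | blue | B | 6 | CHI | 7 | bob
7 | blue | B | 6 | MIA | 7 | bob
7 | blue | B | 6 | BOS | 7 | dave
7 | blue | E | 6 | CHI | 7 | bob
7 | blue | E | 6 | MIA | 7 | bob
7 | blue | E | 6 | BOS | 7 | dave
After GROUP BY (2 rows):
sales.price | sum_price
4 | 8
7 | 42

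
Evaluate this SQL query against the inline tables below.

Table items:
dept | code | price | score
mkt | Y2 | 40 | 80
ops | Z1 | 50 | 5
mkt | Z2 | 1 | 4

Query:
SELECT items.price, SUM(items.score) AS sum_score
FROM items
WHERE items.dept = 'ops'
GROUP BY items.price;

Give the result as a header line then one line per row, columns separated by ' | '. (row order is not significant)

== RESULT ==
items.price | sum_score
50 | 5

Derivation:
After WHERE (1 rows):
items.dept | items.code | items.price | items.score
ops | Z1 | 50 | 5
After GROUP BY (1 rows):
items.price | sum_score
50 | 5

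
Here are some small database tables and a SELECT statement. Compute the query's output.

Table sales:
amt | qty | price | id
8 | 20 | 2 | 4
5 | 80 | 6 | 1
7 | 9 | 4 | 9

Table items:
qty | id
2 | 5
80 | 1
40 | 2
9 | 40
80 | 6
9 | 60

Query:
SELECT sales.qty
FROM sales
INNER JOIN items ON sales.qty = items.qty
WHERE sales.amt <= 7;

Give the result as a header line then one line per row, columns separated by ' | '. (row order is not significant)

== RESULT ==
sales.qty
80
80
9
9

Derivation:
After JOIN items (4 rows):
sales.amt | sales.qty | sales.price | sales.id | items.qty | items.id
5 | 80 | 6 | 1 | 80 | 1
5 | 80 | 6 | 1 | 80 | 6
7 | 9 | 4 | 9 | 9 | 40
7 | 9 | 4 | 9 | 9 | 60
After WHERE (4 rows):
sales.amt | sales.qty | sales.price | sales.id | items.qty | items.id
5 | 80 | 6 | 1 | 80 | 1
5 | 80 | 6 | 1 | 80 | 6
7 | 9 | 4 | 9 | 9 | 40
7 | 9 | 4 | 9 | 9 | 60
After SELECT (4 rows):
sales.qty
80
80
9
9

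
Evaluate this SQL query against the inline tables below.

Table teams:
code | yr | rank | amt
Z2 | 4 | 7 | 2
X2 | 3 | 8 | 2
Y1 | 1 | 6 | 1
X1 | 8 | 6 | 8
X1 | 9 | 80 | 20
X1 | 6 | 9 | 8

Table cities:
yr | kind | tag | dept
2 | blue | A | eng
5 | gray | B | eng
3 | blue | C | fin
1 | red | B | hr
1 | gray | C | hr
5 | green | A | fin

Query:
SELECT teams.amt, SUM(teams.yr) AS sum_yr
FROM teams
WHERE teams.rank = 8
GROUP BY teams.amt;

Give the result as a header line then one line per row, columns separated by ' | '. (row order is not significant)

After WHERE (1 rows):
teams.code | teams.yr | teams.rank | teams.amt
X2 | 3 | 8 | 2
After GROUP BY (1 rows):
teams.amt | sum_yr
2 | 3

== RESULT ==
teams.amt | sum_yr
2 | 3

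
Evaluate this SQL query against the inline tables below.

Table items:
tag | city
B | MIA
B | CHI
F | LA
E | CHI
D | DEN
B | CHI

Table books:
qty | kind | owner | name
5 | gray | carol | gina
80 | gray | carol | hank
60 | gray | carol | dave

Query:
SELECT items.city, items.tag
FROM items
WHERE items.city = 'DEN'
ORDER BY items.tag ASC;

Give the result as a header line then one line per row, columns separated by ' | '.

== RESULT ==
items.city | items.tag
DEN | D

Derivation:
After WHERE (1 rows):
items.tag | items.city
D | DEN
After SELECT (1 rows):
items.city | items.tag
DEN | D
After ORDER BY (1 rows):
items.city | items.tag
DEN | D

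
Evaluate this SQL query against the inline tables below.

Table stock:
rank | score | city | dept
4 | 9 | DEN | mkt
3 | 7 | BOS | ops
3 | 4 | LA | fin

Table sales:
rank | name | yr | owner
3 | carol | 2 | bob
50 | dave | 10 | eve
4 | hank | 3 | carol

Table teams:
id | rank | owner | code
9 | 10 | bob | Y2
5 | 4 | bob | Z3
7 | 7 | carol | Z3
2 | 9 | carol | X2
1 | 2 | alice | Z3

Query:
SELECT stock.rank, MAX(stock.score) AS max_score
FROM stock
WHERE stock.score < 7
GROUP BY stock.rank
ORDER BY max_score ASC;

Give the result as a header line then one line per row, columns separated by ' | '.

After WHERE (1 rows):
stock.rank | stock.score | stock.city | stock.dept
3 | 4 | LA | fin
After GROUP BY (1 rows):
stock.rank | max_score
3 | 4
After ORDER BY (1 rows):
stock.rank | max_score
3 | 4

== RESULT ==
stock.rank | max_score
3 | 4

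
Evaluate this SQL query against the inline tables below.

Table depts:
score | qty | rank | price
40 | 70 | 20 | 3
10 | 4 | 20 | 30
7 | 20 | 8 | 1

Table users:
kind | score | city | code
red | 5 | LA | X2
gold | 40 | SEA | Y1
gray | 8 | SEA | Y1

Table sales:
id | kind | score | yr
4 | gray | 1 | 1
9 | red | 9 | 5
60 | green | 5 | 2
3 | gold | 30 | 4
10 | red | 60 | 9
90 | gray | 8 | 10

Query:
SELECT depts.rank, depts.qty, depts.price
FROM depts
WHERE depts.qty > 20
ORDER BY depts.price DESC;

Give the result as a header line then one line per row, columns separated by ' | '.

After WHERE (1 rows):
depts.score | depts.qty | depts.rank | depts.price
40 | 70 | 20 | 3
After SELECT (1 rows):
depts.rank | depts.qty | depts.price
20 | 70 | 3
After ORDER BY (1 rows):
depts.rank | depts.qty | depts.price
20 | 70 | 3

== RESULT ==
depts.rank | depts.qty | depts.price
20 | 70 | 3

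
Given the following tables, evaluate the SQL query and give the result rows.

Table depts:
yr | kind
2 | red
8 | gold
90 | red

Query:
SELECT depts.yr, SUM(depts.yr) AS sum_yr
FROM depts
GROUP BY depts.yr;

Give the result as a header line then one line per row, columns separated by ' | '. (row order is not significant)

After GROUP BY (3 rows):
depts.yr | sum_yr
2 | 2
8 | 8
90 | 90

== RESULT ==
depts.yr | sum_yr
2 | 2
8 | 8
90 | 90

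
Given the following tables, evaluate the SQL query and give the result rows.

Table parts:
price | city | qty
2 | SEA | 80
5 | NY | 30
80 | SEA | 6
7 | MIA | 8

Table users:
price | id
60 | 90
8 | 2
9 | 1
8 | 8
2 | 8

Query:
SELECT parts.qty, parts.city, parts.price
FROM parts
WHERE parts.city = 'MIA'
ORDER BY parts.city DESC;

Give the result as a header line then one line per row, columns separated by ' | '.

After WHERE (1 rows):
parts.price | parts.city | parts.qty
7 | MIA | 8
After SELECT (1 rows):
parts.qty | parts.city | parts.price
8 | MIA | 7
After ORDER BY (1 rows):
parts.qty | parts.city | parts.price
8 | MIA | 7

== RESULT ==
parts.qty | parts.city | parts.price
8 | MIA | 7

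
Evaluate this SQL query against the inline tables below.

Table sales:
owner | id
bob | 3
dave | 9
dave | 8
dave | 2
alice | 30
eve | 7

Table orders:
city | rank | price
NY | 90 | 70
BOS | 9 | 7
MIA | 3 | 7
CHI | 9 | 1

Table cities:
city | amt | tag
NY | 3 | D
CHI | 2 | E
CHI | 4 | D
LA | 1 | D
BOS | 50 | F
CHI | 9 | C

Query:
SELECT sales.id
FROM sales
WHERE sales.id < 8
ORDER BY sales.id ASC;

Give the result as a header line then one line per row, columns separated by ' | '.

== RESULT ==
sales.id
2
3
7

Derivation:
After WHERE (3 rows):
sales.owner | sales.id
bob | 3
dave | 2
eve | 7
After SELECT (3 rows):
sales.id
3
2
7
After ORDER BY (3 rows):
sales.id
2
3
7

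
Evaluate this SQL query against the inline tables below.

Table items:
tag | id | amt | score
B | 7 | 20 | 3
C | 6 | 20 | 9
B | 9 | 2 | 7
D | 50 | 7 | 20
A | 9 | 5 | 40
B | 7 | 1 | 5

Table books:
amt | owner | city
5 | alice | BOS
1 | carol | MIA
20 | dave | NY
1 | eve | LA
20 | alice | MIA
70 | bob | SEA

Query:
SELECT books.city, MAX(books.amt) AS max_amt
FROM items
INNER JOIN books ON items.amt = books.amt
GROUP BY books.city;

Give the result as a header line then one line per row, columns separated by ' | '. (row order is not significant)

== RESULT ==
books.city | max_amt
NY | 20
MIA | 20
BOS | 5
LA | 1

Derivation:
After JOIN books (7 rows):
items.tag | items.id | items.amt | items.score | books.amt | books.owner | books.city
B | 7 | 20 | 3 | 20 | dave | NY
B | 7 | 20 | 3 | 20 | alice | MIA
C | 6 | 20 | 9 | 20 | dave | NY
C | 6 | 20 | 9 | 20 | alice | MIA
A | 9 | 5 | 40 | 5 | alice | BOS
B | 7 | 1 | 5 | 1 | carol | MIA
B | 7 | 1 | 5 | 1 | eve | LA
After GROUP BY (4 rows):
books.city | max_amt
NY | 20
MIA | 20
BOS | 5
LA | 1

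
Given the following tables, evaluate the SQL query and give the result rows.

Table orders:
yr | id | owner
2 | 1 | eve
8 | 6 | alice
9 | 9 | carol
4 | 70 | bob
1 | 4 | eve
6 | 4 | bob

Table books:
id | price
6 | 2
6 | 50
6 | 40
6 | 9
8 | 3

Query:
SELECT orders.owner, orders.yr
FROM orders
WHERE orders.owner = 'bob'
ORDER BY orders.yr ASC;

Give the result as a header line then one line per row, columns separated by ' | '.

== RESULT ==
orders.owner | orders.yr
bob | 4
bob | 6

Derivation:
After WHERE (2 rows):
orders.yr | orders.id | orders.owner
4 | 70 | bob
6 | 4 | bob
After SELECT (2 rows):
orders.owner | orders.yr
bob | 4
bob | 6
After ORDER BY (2 rows):
orders.owner | orders.yr
bob | 4
bob | 6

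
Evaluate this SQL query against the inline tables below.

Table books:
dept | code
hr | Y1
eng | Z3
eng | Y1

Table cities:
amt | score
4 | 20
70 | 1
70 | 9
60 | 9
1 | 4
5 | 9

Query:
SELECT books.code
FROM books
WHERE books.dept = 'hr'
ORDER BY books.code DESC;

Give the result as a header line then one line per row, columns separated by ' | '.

== RESULT ==
books.code
Y1

Derivation:
After WHERE (1 rows):
books.dept | books.code
hr | Y1
After SELECT (1 rows):
books.code
Y1
After ORDER BY (1 rows):
books.code
Y1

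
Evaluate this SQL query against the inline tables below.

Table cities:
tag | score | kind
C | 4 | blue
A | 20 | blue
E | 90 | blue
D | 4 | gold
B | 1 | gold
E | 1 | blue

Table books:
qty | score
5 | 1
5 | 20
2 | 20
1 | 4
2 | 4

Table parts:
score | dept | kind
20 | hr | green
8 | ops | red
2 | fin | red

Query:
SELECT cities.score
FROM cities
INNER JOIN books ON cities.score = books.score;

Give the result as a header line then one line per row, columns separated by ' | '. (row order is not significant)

== RESULT ==
cities.score
4
4
20
20
4
4
1
1

Derivation:
After JOIN books (8 rows):
cities.tag | cities.score | cities.kind | books.qty | books.score
C | 4 | blue | 1 | 4
C | 4 | blue | 2 | 4
A | 20 | blue | 5 | 20
A | 20 | blue | 2 | 20
D | 4 | gold | 1 | 4
D | 4 | gold | 2 | 4
B | 1 | gold | 5 | 1
E | 1 | blue | 5 | 1
After SELECT (8 rows):
cities.score
4
4
20
20
4
4
1
1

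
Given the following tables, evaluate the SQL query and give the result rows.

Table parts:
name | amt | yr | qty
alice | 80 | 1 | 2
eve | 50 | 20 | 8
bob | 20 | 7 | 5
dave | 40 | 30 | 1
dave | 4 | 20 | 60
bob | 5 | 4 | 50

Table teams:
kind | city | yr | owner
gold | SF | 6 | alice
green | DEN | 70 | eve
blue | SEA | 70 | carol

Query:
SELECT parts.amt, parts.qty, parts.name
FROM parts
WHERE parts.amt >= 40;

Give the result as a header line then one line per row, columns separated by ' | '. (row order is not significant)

After WHERE (3 rows):
parts.name | parts.amt | parts.yr | parts.qty
alice | 80 | 1 | 2
eve | 50 | 20 | 8
dave | 40 | 30 | 1
After SELECT (3 rows):
parts.amt | parts.qty | parts.name
80 | 2 | alice
50 | 8 | eve
40 | 1 | dave

== RESULT ==
parts.amt | parts.qty | parts.name
80 | 2 | alice
50 | 8 | eve
40 | 1 | dave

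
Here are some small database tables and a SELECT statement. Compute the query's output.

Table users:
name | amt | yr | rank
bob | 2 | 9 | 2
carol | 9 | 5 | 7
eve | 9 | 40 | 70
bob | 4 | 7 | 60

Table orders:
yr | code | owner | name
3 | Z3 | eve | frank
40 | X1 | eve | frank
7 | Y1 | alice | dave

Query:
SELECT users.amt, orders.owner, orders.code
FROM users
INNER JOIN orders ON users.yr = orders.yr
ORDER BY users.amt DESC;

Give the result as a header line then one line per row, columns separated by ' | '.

After JOIN orders (2 rows):
users.name | users.amt | users.yr | users.rank | orders.yr | orders.code | orders.owner | orders.name
eve | 9 | 40 | 70 | 40 | X1 | eve | frank
bob | 4 | 7 | 60 | 7 | Y1 | alice | dave
After SELECT (2 rows):
users.amt | orders.owner | orders.code
9 | eve | X1
4 | alice | Y1
After ORDER BY (2 rows):
users.amt | orders.owner | orders.code
9 | eve | X1
4 | alice | Y1

== RESULT ==
users.amt | orders.owner | orders.code
9 | eve | X1
4 | alice | Y1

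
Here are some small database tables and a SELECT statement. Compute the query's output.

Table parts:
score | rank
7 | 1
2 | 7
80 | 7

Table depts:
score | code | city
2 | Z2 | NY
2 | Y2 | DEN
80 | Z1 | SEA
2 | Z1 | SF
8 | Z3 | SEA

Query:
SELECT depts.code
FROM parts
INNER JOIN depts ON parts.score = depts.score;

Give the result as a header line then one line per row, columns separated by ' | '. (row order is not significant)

After JOIN depts (4 rows):
parts.score | parts.rank | depts.score | depts.code | depts.city
2 | 7 | 2 | Z2 | NY
2 | 7 | 2 | Y2 | DEN
2 | 7 | 2 | Z1 | SF
80 | 7 | 80 | Z1 | SEA
After SELECT (4 rows):
depts.code
Z2
Y2
Z1
Z1

== RESULT ==
depts.code
Z2
Y2
Z1
Z1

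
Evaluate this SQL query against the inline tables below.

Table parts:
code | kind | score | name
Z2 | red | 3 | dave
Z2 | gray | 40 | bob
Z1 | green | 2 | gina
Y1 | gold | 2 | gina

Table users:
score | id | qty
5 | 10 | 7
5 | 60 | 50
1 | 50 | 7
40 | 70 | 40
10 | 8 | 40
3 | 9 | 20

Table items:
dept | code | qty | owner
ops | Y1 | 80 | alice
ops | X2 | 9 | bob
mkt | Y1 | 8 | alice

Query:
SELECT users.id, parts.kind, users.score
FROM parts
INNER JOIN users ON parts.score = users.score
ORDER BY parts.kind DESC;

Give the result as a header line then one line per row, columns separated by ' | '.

After JOIN users (2 rows):
parts.code | parts.kind | parts.score | parts.name | users.score | users.id | users.qty
Z2 | red | 3 | dave | 3 | 9 | 20
Z2 | gray | 40 | bob | 40 | 70 | 40
After SELECT (2 rows):
users.id | parts.kind | users.score
9 | red | 3
70 | gray | 40
After ORDER BY (2 rows):
users.id | parts.kind | users.score
9 | red | 3
70 | gray | 40

== RESULT ==
users.id | parts.kind | users.score
9 | red | 3
70 | gray | 40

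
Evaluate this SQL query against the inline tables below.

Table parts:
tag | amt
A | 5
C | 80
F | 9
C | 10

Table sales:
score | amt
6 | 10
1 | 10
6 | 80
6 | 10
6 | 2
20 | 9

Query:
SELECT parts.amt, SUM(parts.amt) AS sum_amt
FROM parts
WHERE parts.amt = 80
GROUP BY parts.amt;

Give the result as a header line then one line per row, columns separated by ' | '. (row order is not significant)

After WHERE (1 rows):
parts.tag | parts.amt
C | 80
After GROUP BY (1 rows):
parts.amt | sum_amt
80 | 80

== RESULT ==
parts.amt | sum_amt
80 | 80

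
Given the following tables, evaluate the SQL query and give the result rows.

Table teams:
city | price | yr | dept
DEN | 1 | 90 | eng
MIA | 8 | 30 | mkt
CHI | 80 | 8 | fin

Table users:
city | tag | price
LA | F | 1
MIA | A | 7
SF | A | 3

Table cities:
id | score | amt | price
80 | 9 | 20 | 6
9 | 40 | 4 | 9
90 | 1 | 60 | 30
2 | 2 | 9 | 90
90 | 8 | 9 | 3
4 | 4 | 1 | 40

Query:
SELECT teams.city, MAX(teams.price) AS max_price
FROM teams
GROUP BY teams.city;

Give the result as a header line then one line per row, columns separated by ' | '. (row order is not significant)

== RESULT ==
teams.city | max_price
DEN | 1
MIA | 8
CHI | 80

Derivation:
After GROUP BY (3 rows):
teams.city | max_price
DEN | 1
MIA | 8
CHI | 80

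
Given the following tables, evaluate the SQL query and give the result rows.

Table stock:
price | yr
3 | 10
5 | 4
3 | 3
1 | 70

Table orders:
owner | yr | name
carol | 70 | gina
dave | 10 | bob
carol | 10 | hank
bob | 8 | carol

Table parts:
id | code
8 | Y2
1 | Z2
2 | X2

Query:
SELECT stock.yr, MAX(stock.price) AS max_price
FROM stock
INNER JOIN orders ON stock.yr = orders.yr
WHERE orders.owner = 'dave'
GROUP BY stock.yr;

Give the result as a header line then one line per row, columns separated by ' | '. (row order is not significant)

== RESULT ==
stock.yr | max_price
10 | 3

Derivation:
After JOIN orders (3 rows):
stock.price | stock.yr | orders.owner | orders.yr | orders.name
3 | 10 | dave | 10 | bob
3 | 10 | carol | 10 | hank
1 | 70 | carol | 70 | gina
After WHERE (1 rows):
stock.price | stock.yr | orders.owner | orders.yr | orders.name
3 | 10 | dave | 10 | bob
After GROUP BY (1 rows):
stock.yr | max_price
10 | 3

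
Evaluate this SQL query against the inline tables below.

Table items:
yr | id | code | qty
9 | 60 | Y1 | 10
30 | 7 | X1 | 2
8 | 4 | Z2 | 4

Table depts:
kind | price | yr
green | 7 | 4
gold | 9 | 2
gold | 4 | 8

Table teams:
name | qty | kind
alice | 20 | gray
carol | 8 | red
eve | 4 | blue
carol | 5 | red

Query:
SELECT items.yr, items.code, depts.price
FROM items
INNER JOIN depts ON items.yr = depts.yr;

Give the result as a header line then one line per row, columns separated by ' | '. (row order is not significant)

== RESULT ==
items.yr | items.code | depts.price
8 | Z2 | 4

Derivation:
After JOIN depts (1 rows):
items.yr | items.id | items.code | items.qty | depts.kind | depts.price | depts.yr
8 | 4 | Z2 | 4 | gold | 4 | 8
After SELECT (1 rows):
items.yr | items.code | depts.price
8 | Z2 | 4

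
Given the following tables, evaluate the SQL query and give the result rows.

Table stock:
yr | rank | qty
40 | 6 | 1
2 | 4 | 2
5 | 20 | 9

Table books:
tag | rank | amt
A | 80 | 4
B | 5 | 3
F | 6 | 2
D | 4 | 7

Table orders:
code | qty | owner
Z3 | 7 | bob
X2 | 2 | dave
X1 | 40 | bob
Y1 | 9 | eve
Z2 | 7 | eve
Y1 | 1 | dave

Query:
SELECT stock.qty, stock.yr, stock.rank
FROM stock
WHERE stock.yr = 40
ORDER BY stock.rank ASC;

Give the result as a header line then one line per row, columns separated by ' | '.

After WHERE (1 rows):
stock.yr | stock.rank | stock.qty
40 | 6 | 1
After SELECT (1 rows):
stock.qty | stock.yr | stock.rank
1 | 40 | 6
After ORDER BY (1 rows):
stock.qty | stock.yr | stock.rank
1 | 40 | 6

== RESULT ==
stock.qty | stock.yr | stock.rank
1 | 40 | 6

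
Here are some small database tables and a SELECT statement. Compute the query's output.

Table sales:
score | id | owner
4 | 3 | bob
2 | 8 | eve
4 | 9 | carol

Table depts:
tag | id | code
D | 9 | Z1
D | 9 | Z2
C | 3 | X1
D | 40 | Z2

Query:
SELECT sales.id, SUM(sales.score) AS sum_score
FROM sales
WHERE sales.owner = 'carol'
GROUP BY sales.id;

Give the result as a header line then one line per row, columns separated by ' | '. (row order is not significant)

After WHERE (1 rows):
sales.score | sales.id | sales.owner
4 | 9 | carol
After GROUP BY (1 rows):
sales.id | sum_score
9 | 4

== RESULT ==
sales.id | sum_score
9 | 4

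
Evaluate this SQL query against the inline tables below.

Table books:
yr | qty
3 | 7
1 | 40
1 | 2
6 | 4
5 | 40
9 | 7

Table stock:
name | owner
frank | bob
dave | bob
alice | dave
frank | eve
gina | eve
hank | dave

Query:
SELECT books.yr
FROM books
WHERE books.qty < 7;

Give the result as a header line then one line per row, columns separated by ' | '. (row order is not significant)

== RESULT ==
books.yr
1
6

Derivation:
After WHERE (2 rows):
books.yr | books.qty
1 | 2
6 | 4
After SELECT (2 rows):
books.yr
1
6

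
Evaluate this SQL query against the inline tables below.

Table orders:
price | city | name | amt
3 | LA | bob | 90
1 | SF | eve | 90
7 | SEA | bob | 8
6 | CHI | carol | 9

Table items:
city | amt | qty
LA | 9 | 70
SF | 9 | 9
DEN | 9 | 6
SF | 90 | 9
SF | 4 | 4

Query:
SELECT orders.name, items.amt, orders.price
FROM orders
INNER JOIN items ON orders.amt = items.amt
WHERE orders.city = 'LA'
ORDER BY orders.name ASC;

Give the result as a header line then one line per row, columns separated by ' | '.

== RESULT ==
orders.name | items.amt | orders.price
bob | 90 | 3

Derivation:
After JOIN items (5 rows):
orders.price | orders.city | orders.name | orders.amt | items.city | items.amt | items.qty
3 | LA | bob | 90 | SF | 90 | 9
1 | SF | eve | 90 | SF | 90 | 9
6 | CHI | carol | 9 | LA | 9 | 70
6 | CHI | carol | 9 | SF | 9 | 9
6 | CHI | carol | 9 | DEN | 9 | 6
After WHERE (1 rows):
orders.price | orders.city | orders.name | orders.amt | items.city | items.amt | items.qty
3 | LA | bob | 90 | SF | 90 | 9
After SELECT (1 rows):
orders.name | items.amt | orders.price
bob | 90 | 3
After ORDER BY (1 rows):
orders.name | items.amt | orders.price
bob | 90 | 3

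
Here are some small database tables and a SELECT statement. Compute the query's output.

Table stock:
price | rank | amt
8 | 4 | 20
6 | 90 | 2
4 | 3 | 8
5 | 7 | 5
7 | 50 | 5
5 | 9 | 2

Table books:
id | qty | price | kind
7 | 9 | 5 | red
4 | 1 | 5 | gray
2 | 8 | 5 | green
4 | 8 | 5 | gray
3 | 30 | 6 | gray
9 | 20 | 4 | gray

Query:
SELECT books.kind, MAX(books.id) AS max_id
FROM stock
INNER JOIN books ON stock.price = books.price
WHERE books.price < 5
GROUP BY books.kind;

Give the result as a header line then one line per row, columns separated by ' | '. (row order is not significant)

== RESULT ==
books.kind | max_id
gray | 9

Derivation:
After JOIN books (10 rows):
stock.price | stock.rank | stock.amt | books.id | books.qty | books.price | books.kind
6 | 90 | 2 | 3 | 30 | 6 | gray
4 | 3 | 8 | 9 | 20 | 4 | gray
5 | 7 | 5 | 7 | 9 | 5 | red
5 | 7 | 5 | 4 | 1 | 5 | gray
5 | 7 | 5 | 2 | 8 | 5 | green
5 | 7 | 5 | 4 | 8 | 5 | gray
5 | 9 | 2 | 7 | 9 | 5 | red
5 | 9 | 2 | 4 | 1 | 5 | gray
5 | 9 | 2 | 2 | 8 | 5 | green
5 | 9 | 2 | 4 | 8 | 5 | gray
After WHERE (1 rows):
stock.price | stock.rank | stock.amt | books.id | books.qty | books.price | books.kind
4 | 3 | 8 | 9 | 20 | 4 | gray
After GROUP BY (1 rows):
books.kind | max_id
gray | 9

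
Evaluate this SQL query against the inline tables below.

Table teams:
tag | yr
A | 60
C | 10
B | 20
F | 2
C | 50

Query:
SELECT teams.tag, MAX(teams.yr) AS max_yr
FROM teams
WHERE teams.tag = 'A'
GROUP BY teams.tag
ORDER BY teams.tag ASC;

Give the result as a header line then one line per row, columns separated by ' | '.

== RESULT ==
teams.tag | max_yr
A | 60

Derivation:
After WHERE (1 rows):
teams.tag | teams.yr
A | 60
After GROUP BY (1 rows):
teams.tag | max_yr
A | 60
After ORDER BY (1 rows):
teams.tag | max_yr
A | 60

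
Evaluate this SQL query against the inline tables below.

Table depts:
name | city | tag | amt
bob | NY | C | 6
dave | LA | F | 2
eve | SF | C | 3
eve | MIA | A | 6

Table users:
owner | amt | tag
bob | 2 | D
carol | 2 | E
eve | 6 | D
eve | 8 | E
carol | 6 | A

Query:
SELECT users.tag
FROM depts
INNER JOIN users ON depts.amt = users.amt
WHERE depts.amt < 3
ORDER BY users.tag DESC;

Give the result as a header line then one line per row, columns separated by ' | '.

== RESULT ==
users.tag
E
D

Derivation:
After JOIN users (6 rows):
depts.name | depts.city | depts.tag | depts.amt | users.owner | users.amt | users.tag
bob | NY | C | 6 | eve | 6 | D
bob | NY | C | 6 | carol | 6 | A
dave | LA | F | 2 | bob | 2 | D
dave | LA | F | 2 | carol | 2 | E
eve | MIA | A | 6 | eve | 6 | D
eve | MIA | A | 6 | carol | 6 | A
After WHERE (2 rows):
depts.name | depts.city | depts.tag | depts.amt | users.owner | users.amt | users.tag
dave | LA | F | 2 | bob | 2 | D
dave | LA | F | 2 | carol | 2 | E
After SELECT (2 rows):
users.tag
D
E
After ORDER BY (2 rows):
users.tag
E
D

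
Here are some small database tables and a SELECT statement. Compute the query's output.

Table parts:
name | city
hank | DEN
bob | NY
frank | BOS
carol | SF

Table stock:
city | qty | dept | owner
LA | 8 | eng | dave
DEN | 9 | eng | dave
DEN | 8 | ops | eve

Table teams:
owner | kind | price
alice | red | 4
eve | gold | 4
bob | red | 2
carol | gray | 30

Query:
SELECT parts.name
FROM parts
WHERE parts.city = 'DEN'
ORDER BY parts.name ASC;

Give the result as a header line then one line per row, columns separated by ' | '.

After WHERE (1 rows):
parts.name | parts.city
hank | DEN
After SELECT (1 rows):
parts.name
hank
After ORDER BY (1 rows):
parts.name
hank

== RESULT ==
parts.name
hank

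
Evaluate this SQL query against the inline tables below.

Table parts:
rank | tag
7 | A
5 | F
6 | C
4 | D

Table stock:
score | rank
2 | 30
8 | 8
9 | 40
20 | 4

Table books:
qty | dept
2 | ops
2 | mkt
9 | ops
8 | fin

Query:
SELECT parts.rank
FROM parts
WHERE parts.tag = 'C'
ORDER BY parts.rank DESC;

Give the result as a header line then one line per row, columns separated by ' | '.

== RESULT ==
parts.rank
6

Derivation:
After WHERE (1 rows):
parts.rank | parts.tag
6 | C
After SELECT (1 rows):
parts.rank
6
After ORDER BY (1 rows):
parts.rank
6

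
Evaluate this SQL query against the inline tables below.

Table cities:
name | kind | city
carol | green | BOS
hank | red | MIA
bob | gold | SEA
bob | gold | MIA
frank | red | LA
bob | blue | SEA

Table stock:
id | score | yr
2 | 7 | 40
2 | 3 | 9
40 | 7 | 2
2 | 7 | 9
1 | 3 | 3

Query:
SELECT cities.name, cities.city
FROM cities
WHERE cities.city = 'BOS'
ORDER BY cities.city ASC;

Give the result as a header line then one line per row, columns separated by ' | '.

After WHERE (1 rows):
cities.name | cities.kind | cities.city
carol | green | BOS
After SELECT (1 rows):
cities.name | cities.city
carol | BOS
After ORDER BY (1 rows):
cities.name | cities.city
carol | BOS

== RESULT ==
cities.name | cities.city
carol | BOS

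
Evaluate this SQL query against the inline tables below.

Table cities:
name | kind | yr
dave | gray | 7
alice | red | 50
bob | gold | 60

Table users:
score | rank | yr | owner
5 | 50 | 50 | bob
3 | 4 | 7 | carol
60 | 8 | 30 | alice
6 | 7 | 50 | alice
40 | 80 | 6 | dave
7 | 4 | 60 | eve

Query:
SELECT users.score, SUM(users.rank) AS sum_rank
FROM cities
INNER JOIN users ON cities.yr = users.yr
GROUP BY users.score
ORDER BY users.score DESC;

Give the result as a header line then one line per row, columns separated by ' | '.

After JOIN users (4 rows):
cities.name | cities.kind | cities.yr | users.score | users.rank | users.yr | users.owner
dave | gray | 7 | 3 | 4 | 7 | carol
alice | red | 50 | 5 | 50 | 50 | bob
alice | red | 50 | 6 | 7 | 50 | alice
bob | gold | 60 | 7 | 4 | 60 | eve
After GROUP BY (4 rows):
users.score | sum_rank
3 | 4
5 | 50
6 | 7
7 | 4
After ORDER BY (4 rows):
users.score | sum_rank
7 | 4
6 | 7
5 | 50
3 | 4

== RESULT ==
users.score | sum_rank
7 | 4
6 | 7
5 | 50
3 | 4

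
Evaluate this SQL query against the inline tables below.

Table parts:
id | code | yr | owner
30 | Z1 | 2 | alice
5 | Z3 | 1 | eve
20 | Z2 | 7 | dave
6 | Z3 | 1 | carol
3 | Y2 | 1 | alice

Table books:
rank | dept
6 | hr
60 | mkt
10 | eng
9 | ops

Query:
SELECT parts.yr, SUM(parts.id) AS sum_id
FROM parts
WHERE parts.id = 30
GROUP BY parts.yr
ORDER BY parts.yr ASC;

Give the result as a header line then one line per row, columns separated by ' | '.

After WHERE (1 rows):
parts.id | parts.code | parts.yr | parts.owner
30 | Z1 | 2 | alice
After GROUP BY (1 rows):
parts.yr | sum_id
2 | 30
After ORDER BY (1 rows):
parts.yr | sum_id
2 | 30

== RESULT ==
parts.yr | sum_id
2 | 30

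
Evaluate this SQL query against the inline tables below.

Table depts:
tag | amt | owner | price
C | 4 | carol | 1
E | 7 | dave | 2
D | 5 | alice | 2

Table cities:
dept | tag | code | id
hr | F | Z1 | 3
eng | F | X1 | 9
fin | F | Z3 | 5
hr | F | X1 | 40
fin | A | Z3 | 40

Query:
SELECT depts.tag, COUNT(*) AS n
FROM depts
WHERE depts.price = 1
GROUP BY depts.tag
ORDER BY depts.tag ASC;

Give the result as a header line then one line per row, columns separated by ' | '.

After WHERE (1 rows):
depts.tag | depts.amt | depts.owner | depts.price
C | 4 | carol | 1
After GROUP BY (1 rows):
depts.tag | n
C | 1
After ORDER BY (1 rows):
depts.tag | n
C | 1

== RESULT ==
depts.tag | n
C | 1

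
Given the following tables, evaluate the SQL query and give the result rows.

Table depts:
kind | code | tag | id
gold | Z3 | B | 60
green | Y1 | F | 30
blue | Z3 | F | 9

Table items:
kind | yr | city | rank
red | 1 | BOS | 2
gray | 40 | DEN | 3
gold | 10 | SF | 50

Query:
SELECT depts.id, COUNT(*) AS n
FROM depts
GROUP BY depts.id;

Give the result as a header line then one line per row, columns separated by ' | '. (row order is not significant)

== RESULT ==
depts.id | n
60 | 1
30 | 1
9 | 1

Derivation:
After GROUP BY (3 rows):
depts.id | n
60 | 1
30 | 1
9 | 1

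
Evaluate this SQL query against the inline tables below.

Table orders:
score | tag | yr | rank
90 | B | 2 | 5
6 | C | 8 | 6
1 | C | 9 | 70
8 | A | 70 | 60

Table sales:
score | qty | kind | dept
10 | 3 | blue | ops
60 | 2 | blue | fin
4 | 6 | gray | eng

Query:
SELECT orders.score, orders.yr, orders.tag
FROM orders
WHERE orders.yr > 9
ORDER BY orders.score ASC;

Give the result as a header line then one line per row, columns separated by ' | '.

== RESULT ==
orders.score | orders.yr | orders.tag
8 | 70 | A

Derivation:
After WHERE (1 rows):
orders.score | orders.tag | orders.yr | orders.rank
8 | A | 70 | 60
After SELECT (1 rows):
orders.score | orders.yr | orders.tag
8 | 70 | A
After ORDER BY (1 rows):
orders.score | orders.yr | orders.tag
8 | 70 | A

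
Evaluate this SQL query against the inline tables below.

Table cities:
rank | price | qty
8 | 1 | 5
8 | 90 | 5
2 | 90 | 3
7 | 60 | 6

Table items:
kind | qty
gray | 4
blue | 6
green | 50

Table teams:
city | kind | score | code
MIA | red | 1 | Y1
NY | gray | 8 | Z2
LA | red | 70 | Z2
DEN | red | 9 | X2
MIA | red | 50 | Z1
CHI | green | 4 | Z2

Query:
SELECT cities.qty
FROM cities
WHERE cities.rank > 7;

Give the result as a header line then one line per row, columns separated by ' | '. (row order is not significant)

== RESULT ==
cities.qty
5
5

Derivation:
After WHERE (2 rows):
cities.rank | cities.price | cities.qty
8 | 1 | 5
8 | 90 | 5
After SELECT (2 rows):
cities.qty
5
5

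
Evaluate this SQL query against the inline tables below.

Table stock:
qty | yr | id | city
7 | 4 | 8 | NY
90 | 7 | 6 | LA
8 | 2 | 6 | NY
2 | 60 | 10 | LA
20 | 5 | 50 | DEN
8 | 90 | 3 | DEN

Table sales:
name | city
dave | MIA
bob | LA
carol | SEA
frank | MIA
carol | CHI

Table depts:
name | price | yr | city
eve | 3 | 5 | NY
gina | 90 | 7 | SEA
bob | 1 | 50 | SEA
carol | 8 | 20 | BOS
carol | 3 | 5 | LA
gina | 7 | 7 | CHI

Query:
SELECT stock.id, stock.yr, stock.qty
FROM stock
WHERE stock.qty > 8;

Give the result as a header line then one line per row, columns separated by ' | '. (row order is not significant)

After WHERE (2 rows):
stock.qty | stock.yr | stock.id | stock.city
90 | 7 | 6 | LA
20 | 5 | 50 | DEN
After SELECT (2 rows):
stock.id | stock.yr | stock.qty
6 | 7 | 90
50 | 5 | 20

== RESULT ==
stock.id | stock.yr | stock.qty
6 | 7 | 90
50 | 5 | 20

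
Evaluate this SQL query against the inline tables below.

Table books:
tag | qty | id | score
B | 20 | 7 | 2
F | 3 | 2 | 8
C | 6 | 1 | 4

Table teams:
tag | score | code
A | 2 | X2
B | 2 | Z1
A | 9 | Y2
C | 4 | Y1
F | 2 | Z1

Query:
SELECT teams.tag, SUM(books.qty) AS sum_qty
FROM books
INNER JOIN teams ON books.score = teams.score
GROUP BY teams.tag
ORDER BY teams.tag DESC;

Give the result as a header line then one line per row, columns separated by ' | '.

== RESULT ==
teams.tag | sum_qty
F | 20
C | 6
B | 20
A | 20

Derivation:
After JOIN teams (4 rows):
books.tag | books.qty | books.id | books.score | teams.tag | teams.score | teams.code
B | 20 | 7 | 2 | A | 2 | X2
B | 20 | 7 | 2 | B | 2 | Z1
B | 20 | 7 | 2 | F | 2 | Z1
C | 6 | 1 | 4 | C | 4 | Y1
After GROUP BY (4 rows):
teams.tag | sum_qty
A | 20
B | 20
F | 20
C | 6
After ORDER BY (4 rows):
teams.tag | sum_qty
F | 20
C | 6
B | 20
A | 20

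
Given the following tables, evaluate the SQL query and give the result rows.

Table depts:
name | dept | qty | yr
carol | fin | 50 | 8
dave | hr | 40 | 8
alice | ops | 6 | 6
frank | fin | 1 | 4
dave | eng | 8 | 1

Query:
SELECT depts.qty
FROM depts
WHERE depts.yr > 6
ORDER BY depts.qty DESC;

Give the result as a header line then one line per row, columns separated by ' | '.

After WHERE (2 rows):
depts.name | depts.dept | depts.qty | depts.yr
carol | fin | 50 | 8
dave | hr | 40 | 8
After SELECT (2 rows):
depts.qty
50
40
After ORDER BY (2 rows):
depts.qty
50
40

== RESULT ==
depts.qty
50
40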